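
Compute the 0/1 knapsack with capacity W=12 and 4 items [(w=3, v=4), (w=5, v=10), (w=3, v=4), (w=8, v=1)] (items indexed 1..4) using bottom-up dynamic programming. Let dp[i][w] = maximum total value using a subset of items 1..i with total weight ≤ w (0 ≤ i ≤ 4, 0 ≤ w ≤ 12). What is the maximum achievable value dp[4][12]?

i\w   0   1   2   3   4   5   6   7   8   9  10  11  12
  0   0   0   0   0   0   0   0   0   0   0   0   0   0
  1   0   0   0   4   4   4   4   4   4   4   4   4   4
  2   0   0   0   4   4  10  10  10  14  14  14  14  14
  3   0   0   0   4   4  10  10  10  14  14  14  18  18
  4   0   0   0   4   4  10  10  10  14  14  14  18  18

18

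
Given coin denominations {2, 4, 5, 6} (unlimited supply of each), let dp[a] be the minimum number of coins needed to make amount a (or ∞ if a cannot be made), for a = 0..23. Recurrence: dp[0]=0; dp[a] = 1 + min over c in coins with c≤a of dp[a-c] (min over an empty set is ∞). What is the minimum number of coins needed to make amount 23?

 a  0  1  2  3  4  5  6  7  8  9 10 11 12 13 14 15 16 17 18 19 20 21 22 23
dp  0  -  1  -  1  1  1  2  2  2  2  2  2  3  3  3  3  3  3  4  4  4  4  4
(- denotes ∞ / unreachable)

4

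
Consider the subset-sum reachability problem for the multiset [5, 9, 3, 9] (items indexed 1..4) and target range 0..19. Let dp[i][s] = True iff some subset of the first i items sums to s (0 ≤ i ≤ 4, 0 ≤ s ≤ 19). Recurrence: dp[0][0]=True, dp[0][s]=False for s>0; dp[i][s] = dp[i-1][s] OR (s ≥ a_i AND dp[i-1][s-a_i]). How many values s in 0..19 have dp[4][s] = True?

9

i\s   0   1   2   3   4   5   6   7   8   9  10  11  12  13  14  15  16  17  18  19
  0   T   F   F   F   F   F   F   F   F   F   F   F   F   F   F   F   F   F   F   F
  1   T   F   F   F   F   T   F   F   F   F   F   F   F   F   F   F   F   F   F   F
  2   T   F   F   F   F   T   F   F   F   T   F   F   F   F   T   F   F   F   F   F
  3   T   F   F   T   F   T   F   F   T   T   F   F   T   F   T   F   F   T   F   F
  4   T   F   F   T   F   T   F   F   T   T   F   F   T   F   T   F   F   T   T   F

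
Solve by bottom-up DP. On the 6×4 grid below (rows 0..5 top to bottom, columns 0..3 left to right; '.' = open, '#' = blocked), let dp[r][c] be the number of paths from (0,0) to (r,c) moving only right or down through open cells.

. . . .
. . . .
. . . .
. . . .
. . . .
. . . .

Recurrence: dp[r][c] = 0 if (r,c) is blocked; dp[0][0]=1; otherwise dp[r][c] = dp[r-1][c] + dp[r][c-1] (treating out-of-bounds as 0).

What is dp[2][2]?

r\c   0   1   2   3
  0   1   1   1   1
  1   1   2   3   4
  2   1   3   6  10
  3   1   4  10  20
  4   1   5  15  35
  5   1   6  21  56

6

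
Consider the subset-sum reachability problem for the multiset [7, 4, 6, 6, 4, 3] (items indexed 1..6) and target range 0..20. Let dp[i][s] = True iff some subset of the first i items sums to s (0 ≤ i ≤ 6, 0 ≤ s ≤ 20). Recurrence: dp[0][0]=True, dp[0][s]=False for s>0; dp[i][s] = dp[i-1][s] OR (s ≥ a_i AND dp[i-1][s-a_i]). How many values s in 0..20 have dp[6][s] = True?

i\s   0   1   2   3   4   5   6   7   8   9  10  11  12  13  14  15  16  17  18  19  20
  0   T   F   F   F   F   F   F   F   F   F   F   F   F   F   F   F   F   F   F   F   F
  1   T   F   F   F   F   F   F   T   F   F   F   F   F   F   F   F   F   F   F   F   F
  2   T   F   F   F   T   F   F   T   F   F   F   T   F   F   F   F   F   F   F   F   F
  3   T   F   F   F   T   F   T   T   F   F   T   T   F   T   F   F   F   T   F   F   F
  4   T   F   F   F   T   F   T   T   F   F   T   T   T   T   F   F   T   T   F   T   F
  5   T   F   F   F   T   F   T   T   T   F   T   T   T   T   T   T   T   T   F   T   T
  6   T   F   F   T   T   F   T   T   T   T   T   T   T   T   T   T   T   T   T   T   T

18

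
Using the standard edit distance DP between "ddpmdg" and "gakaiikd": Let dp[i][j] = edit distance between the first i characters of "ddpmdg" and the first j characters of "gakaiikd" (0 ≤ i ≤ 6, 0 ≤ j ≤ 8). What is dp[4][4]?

   ''  g  a  k  a  i  i  k  d
''  0  1  2  3  4  5  6  7  8
 d  1  1  2  3  4  5  6  7  7
 d  2  2  2  3  4  5  6  7  7
 p  3  3  3  3  4  5  6  7  8
 m  4  4  4  4  4  5  6  7  8
 d  5  5  5  5  5  5  6  7  7
 g  6  5  6  6  6  6  6  7  8

4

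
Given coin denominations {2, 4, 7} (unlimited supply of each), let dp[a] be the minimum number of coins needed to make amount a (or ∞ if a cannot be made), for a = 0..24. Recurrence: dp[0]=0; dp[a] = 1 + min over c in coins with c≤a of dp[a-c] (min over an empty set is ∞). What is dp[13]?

3

 a  0  1  2  3  4  5  6  7  8  9 10 11 12 13 14 15 16 17 18 19 20 21 22 23 24
dp  0  -  1  -  1  -  2  1  2  2  3  2  3  3  2  3  3  4  3  4  4  3  4  4  5
(- denotes ∞ / unreachable)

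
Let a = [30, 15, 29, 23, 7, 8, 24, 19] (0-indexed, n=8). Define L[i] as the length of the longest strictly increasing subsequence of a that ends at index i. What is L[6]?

   i    0    1    2    3    4    5    6    7
a[i]   30   15   29   23    7    8   24   19
L[i]    1    1    2    2    1    2    3    3

3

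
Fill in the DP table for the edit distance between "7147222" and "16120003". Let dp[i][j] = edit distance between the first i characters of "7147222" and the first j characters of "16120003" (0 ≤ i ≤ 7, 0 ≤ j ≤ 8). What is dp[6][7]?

6

   ''  1  6  1  2  0  0  0  3
''  0  1  2  3  4  5  6  7  8
 7  1  1  2  3  4  5  6  7  8
 1  2  1  2  2  3  4  5  6  7
 4  3  2  2  3  3  4  5  6  7
 7  4  3  3  3  4  4  5  6  7
 2  5  4  4  4  3  4  5  6  7
 2  6  5  5  5  4  4  5  6  7
 2  7  6  6  6  5  5  5  6  7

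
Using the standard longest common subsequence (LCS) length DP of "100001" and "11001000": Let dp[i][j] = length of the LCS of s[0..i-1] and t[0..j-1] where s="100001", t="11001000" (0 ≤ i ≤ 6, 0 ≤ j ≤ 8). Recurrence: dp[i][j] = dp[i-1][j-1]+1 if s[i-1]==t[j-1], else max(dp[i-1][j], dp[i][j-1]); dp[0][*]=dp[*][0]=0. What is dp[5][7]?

5

   ''  1  1  0  0  1  0  0  0
''  0  0  0  0  0  0  0  0  0
 1  0  1  1  1  1  1  1  1  1
 0  0  1  1  2  2  2  2  2  2
 0  0  1  1  2  3  3  3  3  3
 0  0  1  1  2  3  3  4  4  4
 0  0  1  1  2  3  3  4  5  5
 1  0  1  2  2  3  4  4  5  5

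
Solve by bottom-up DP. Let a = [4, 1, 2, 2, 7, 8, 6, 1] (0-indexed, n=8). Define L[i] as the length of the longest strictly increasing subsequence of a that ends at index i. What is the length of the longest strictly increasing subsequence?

   i    0    1    2    3    4    5    6    7
a[i]    4    1    2    2    7    8    6    1
L[i]    1    1    2    2    3    4    3    1

4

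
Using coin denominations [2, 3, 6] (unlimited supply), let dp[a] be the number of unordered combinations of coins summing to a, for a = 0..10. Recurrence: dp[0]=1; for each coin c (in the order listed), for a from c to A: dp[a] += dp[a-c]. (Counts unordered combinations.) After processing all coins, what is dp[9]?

after  coin     0     1     2     3     4     5     6     7     8     9    10
          2     1     0     1     0     1     0     1     0     1     0     1
          3     1     0     1     1     1     1     2     1     2     2     2
          6     1     0     1     1     1     1     3     1     3     3     3

3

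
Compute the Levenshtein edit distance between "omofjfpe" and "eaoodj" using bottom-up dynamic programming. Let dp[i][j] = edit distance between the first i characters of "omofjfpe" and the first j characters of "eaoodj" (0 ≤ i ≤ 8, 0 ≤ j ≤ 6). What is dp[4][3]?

3

   ''  e  a  o  o  d  j
''  0  1  2  3  4  5  6
 o  1  1  2  2  3  4  5
 m  2  2  2  3  3  4  5
 o  3  3  3  2  3  4  5
 f  4  4  4  3  3  4  5
 j  5  5  5  4  4  4  4
 f  6  6  6  5  5  5  5
 p  7  7  7  6  6  6  6
 e  8  7  8  7  7  7  7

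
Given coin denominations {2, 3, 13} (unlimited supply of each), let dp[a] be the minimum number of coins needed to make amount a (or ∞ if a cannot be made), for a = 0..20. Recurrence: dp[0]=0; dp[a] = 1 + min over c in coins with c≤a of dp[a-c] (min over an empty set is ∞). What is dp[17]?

3

 a  0  1  2  3  4  5  6  7  8  9 10 11 12 13 14 15 16 17 18 19 20
dp  0  -  1  1  2  2  2  3  3  3  4  4  4  1  5  2  2  3  3  3  4
(- denotes ∞ / unreachable)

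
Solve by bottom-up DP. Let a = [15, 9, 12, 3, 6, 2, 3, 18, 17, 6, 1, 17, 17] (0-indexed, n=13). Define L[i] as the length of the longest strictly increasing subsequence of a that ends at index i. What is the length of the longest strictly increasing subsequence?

4

   i    0    1    2    3    4    5    6    7    8    9   10   11   12
a[i]   15    9   12    3    6    2    3   18   17    6    1   17   17
L[i]    1    1    2    1    2    1    2    3    3    3    1    4    4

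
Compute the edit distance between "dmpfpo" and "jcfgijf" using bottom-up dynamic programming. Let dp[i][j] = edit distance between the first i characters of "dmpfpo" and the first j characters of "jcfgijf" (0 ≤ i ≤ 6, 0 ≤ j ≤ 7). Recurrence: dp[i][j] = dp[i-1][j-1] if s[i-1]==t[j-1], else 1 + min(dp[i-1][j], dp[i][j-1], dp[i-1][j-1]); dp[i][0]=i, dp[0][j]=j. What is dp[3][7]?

7

   ''  j  c  f  g  i  j  f
''  0  1  2  3  4  5  6  7
 d  1  1  2  3  4  5  6  7
 m  2  2  2  3  4  5  6  7
 p  3  3  3  3  4  5  6  7
 f  4  4  4  3  4  5  6  6
 p  5  5  5  4  4  5  6  7
 o  6  6  6  5  5  5  6  7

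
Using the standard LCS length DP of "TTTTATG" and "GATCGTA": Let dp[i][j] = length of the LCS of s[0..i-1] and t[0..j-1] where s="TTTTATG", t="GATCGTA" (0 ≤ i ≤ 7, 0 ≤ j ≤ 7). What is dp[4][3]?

   ''  G  A  T  C  G  T  A
''  0  0  0  0  0  0  0  0
 T  0  0  0  1  1  1  1  1
 T  0  0  0  1  1  1  2  2
 T  0  0  0  1  1  1  2  2
 T  0  0  0  1  1  1  2  2
 A  0  0  1  1  1  1  2  3
 T  0  0  1  2  2  2  2  3
 G  0  1  1  2  2  3  3  3

1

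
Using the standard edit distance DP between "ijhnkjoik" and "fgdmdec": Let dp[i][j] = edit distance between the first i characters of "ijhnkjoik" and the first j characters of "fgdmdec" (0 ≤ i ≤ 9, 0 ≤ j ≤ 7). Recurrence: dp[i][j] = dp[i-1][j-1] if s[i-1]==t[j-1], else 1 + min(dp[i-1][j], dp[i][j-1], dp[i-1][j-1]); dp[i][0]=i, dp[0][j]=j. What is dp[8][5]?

8

   ''  f  g  d  m  d  e  c
''  0  1  2  3  4  5  6  7
 i  1  1  2  3  4  5  6  7
 j  2  2  2  3  4  5  6  7
 h  3  3  3  3  4  5  6  7
 n  4  4  4  4  4  5  6  7
 k  5  5  5  5  5  5  6  7
 j  6  6  6  6  6  6  6  7
 o  7  7  7  7  7  7  7  7
 i  8  8  8  8  8  8  8  8
 k  9  9  9  9  9  9  9  9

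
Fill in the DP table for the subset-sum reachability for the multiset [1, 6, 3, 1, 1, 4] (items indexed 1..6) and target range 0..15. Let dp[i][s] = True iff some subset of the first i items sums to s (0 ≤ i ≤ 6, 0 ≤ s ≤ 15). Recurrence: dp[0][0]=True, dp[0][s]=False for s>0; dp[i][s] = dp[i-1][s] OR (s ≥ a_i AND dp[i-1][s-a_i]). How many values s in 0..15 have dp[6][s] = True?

16

i\s   0   1   2   3   4   5   6   7   8   9  10  11  12  13  14  15
  0   T   F   F   F   F   F   F   F   F   F   F   F   F   F   F   F
  1   T   T   F   F   F   F   F   F   F   F   F   F   F   F   F   F
  2   T   T   F   F   F   F   T   T   F   F   F   F   F   F   F   F
  3   T   T   F   T   T   F   T   T   F   T   T   F   F   F   F   F
  4   T   T   T   T   T   T   T   T   T   T   T   T   F   F   F   F
  5   T   T   T   T   T   T   T   T   T   T   T   T   T   F   F   F
  6   T   T   T   T   T   T   T   T   T   T   T   T   T   T   T   T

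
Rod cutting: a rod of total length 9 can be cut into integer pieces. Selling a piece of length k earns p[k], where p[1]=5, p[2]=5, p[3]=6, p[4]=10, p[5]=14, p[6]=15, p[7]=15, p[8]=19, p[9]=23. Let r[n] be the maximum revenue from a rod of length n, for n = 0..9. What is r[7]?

35

   n    0    1    2    3    4    5    6    7    8    9
r[n]    0    5   10   15   20   25   30   35   40   45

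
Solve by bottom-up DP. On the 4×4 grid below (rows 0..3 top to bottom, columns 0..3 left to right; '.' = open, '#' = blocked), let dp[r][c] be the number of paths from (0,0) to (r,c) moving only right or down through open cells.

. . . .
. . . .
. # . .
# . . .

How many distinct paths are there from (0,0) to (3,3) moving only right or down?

10

r\c   0   1   2   3
  0   1   1   1   1
  1   1   2   3   4
  2   1   0   3   7
  3   0   0   3  10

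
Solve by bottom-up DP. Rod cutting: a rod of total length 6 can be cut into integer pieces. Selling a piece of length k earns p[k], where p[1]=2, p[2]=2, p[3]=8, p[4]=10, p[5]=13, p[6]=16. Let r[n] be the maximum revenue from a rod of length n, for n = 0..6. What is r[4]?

10

   n    0    1    2    3    4    5    6
r[n]    0    2    4    8   10   13   16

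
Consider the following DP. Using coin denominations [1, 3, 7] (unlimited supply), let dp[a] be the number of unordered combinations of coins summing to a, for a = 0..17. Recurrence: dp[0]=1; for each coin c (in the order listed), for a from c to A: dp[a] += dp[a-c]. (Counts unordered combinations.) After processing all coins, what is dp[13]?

after  coin     0     1     2     3     4     5     6     7     8     9    10    11    12    13    14    15    16    17
          1     1     1     1     1     1     1     1     1     1     1     1     1     1     1     1     1     1     1
          3     1     1     1     2     2     2     3     3     3     4     4     4     5     5     5     6     6     6
          7     1     1     1     2     2     2     3     4     4     5     6     6     7     8     9    10    11    12

8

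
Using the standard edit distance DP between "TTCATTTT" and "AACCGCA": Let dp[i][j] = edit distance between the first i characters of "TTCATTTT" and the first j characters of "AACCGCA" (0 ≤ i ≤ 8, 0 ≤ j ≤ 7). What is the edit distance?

   ''  A  A  C  C  G  C  A
''  0  1  2  3  4  5  6  7
 T  1  1  2  3  4  5  6  7
 T  2  2  2  3  4  5  6  7
 C  3  3  3  2  3  4  5  6
 A  4  3  3  3  3  4  5  5
 T  5  4  4  4  4  4  5  6
 T  6  5  5  5  5  5  5  6
 T  7  6  6  6  6  6  6  6
 T  8  7  7  7  7  7  7  7

7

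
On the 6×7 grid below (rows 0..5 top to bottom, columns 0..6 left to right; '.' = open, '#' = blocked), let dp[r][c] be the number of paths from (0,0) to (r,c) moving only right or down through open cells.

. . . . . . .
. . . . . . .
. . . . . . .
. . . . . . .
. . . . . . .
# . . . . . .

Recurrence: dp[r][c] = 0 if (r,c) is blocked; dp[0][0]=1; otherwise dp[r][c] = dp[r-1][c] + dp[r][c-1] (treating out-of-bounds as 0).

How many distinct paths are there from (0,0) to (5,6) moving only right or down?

461

r\c   0   1   2   3   4   5   6
  0   1   1   1   1   1   1   1
  1   1   2   3   4   5   6   7
  2   1   3   6  10  15  21  28
  3   1   4  10  20  35  56  84
  4   1   5  15  35  70 126 210
  5   0   5  20  55 125 251 461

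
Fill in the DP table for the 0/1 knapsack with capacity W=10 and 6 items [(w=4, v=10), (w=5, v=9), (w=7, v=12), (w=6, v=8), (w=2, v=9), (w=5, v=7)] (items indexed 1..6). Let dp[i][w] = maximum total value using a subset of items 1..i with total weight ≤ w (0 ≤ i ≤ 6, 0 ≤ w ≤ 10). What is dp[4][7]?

i\w   0   1   2   3   4   5   6   7   8   9  10
  0   0   0   0   0   0   0   0   0   0   0   0
  1   0   0   0   0  10  10  10  10  10  10  10
  2   0   0   0   0  10  10  10  10  10  19  19
  3   0   0   0   0  10  10  10  12  12  19  19
  4   0   0   0   0  10  10  10  12  12  19  19
  5   0   0   9   9  10  10  19  19  19  21  21
  6   0   0   9   9  10  10  19  19  19  21  21

12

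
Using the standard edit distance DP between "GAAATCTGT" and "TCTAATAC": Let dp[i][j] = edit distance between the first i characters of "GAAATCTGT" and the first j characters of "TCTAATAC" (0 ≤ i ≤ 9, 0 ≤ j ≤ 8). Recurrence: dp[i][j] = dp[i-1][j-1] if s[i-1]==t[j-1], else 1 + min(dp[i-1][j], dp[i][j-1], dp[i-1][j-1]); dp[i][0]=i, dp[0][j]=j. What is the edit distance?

   ''  T  C  T  A  A  T  A  C
''  0  1  2  3  4  5  6  7  8
 G  1  1  2  3  4  5  6  7  8
 A  2  2  2  3  3  4  5  6  7
 A  3  3  3  3  3  3  4  5  6
 A  4  4  4  4  3  3  4  4  5
 T  5  4  5  4  4  4  3  4  5
 C  6  5  4  5  5  5  4  4  4
 T  7  6  5  4  5  6  5  5  5
 G  8  7  6  5  5  6  6  6  6
 T  9  8  7  6  6  6  6  7  7

7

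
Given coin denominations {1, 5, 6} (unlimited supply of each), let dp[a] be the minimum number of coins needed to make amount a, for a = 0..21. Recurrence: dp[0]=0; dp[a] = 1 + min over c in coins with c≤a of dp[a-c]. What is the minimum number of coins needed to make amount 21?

 a  0  1  2  3  4  5  6  7  8  9 10 11 12 13 14 15 16 17 18 19 20 21
dp  0  1  2  3  4  1  1  2  3  4  2  2  2  3  4  3  3  3  3  4  4  4

4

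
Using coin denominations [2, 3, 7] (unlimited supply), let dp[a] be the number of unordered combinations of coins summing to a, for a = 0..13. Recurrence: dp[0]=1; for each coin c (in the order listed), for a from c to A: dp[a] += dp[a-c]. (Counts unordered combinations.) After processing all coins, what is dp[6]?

2

after  coin     0     1     2     3     4     5     6     7     8     9    10    11    12    13
          2     1     0     1     0     1     0     1     0     1     0     1     0     1     0
          3     1     0     1     1     1     1     2     1     2     2     2     2     3     2
          7     1     0     1     1     1     1     2     2     2     3     3     3     4     4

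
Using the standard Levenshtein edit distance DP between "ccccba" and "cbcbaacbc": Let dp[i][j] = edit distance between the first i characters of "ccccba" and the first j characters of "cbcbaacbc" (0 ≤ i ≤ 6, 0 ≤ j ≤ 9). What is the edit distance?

   ''  c  b  c  b  a  a  c  b  c
''  0  1  2  3  4  5  6  7  8  9
 c  1  0  1  2  3  4  5  6  7  8
 c  2  1  1  1  2  3  4  5  6  7
 c  3  2  2  1  2  3  4  4  5  6
 c  4  3  3  2  2  3  4  4  5  5
 b  5  4  3  3  2  3  4  5  4  5
 a  6  5  4  4  3  2  3  4  5  5

5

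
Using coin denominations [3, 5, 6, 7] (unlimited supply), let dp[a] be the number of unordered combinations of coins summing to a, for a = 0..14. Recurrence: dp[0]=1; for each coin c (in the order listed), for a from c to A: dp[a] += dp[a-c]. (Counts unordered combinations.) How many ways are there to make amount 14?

after  coin     0     1     2     3     4     5     6     7     8     9    10    11    12    13    14
          3     1     0     0     1     0     0     1     0     0     1     0     0     1     0     0
          5     1     0     0     1     0     1     1     0     1     1     1     1     1     1     1
          6     1     0     0     1     0     1     2     0     1     2     1     2     3     1     2
          7     1     0     0     1     0     1     2     1     1     2     2     2     4     3     3

3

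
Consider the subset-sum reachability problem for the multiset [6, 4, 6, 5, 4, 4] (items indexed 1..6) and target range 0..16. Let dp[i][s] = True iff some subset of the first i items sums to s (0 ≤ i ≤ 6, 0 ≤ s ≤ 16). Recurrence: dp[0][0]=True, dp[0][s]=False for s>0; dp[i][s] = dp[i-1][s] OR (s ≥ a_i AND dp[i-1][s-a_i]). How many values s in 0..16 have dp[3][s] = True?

i\s   0   1   2   3   4   5   6   7   8   9  10  11  12  13  14  15  16
  0   T   F   F   F   F   F   F   F   F   F   F   F   F   F   F   F   F
  1   T   F   F   F   F   F   T   F   F   F   F   F   F   F   F   F   F
  2   T   F   F   F   T   F   T   F   F   F   T   F   F   F   F   F   F
  3   T   F   F   F   T   F   T   F   F   F   T   F   T   F   F   F   T
  4   T   F   F   F   T   T   T   F   F   T   T   T   T   F   F   T   T
  5   T   F   F   F   T   T   T   F   T   T   T   T   T   T   T   T   T
  6   T   F   F   F   T   T   T   F   T   T   T   T   T   T   T   T   T

6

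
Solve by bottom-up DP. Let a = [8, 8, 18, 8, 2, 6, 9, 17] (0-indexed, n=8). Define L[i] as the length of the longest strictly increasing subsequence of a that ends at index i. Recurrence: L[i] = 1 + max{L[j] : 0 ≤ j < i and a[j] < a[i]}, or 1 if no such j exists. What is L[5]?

   i    0    1    2    3    4    5    6    7
a[i]    8    8   18    8    2    6    9   17
L[i]    1    1    2    1    1    2    3    4

2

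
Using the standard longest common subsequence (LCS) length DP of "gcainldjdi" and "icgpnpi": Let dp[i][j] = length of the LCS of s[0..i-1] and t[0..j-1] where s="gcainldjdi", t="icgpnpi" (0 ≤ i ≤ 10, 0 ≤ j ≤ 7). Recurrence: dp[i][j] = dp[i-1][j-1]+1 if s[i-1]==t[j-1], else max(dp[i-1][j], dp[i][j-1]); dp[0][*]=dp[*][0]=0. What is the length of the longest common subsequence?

3

   ''  i  c  g  p  n  p  i
''  0  0  0  0  0  0  0  0
 g  0  0  0  1  1  1  1  1
 c  0  0  1  1  1  1  1  1
 a  0  0  1  1  1  1  1  1
 i  0  1  1  1  1  1  1  2
 n  0  1  1  1  1  2  2  2
 l  0  1  1  1  1  2  2  2
 d  0  1  1  1  1  2  2  2
 j  0  1  1  1  1  2  2  2
 d  0  1  1  1  1  2  2  2
 i  0  1  1  1  1  2  2  3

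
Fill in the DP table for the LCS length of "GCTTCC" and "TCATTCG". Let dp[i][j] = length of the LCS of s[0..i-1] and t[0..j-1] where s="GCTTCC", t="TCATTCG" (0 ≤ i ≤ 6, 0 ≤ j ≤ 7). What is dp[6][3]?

2

   ''  T  C  A  T  T  C  G
''  0  0  0  0  0  0  0  0
 G  0  0  0  0  0  0  0  1
 C  0  0  1  1  1  1  1  1
 T  0  1  1  1  2  2  2  2
 T  0  1  1  1  2  3  3  3
 C  0  1  2  2  2  3  4  4
 C  0  1  2  2  2  3  4  4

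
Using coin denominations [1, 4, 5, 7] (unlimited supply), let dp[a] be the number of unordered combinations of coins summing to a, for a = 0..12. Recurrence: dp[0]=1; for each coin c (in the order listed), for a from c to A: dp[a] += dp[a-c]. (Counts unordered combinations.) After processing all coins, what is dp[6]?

after  coin     0     1     2     3     4     5     6     7     8     9    10    11    12
          1     1     1     1     1     1     1     1     1     1     1     1     1     1
          4     1     1     1     1     2     2     2     2     3     3     3     3     4
          5     1     1     1     1     2     3     3     3     4     5     6     6     7
          7     1     1     1     1     2     3     3     4     5     6     7     8    10

3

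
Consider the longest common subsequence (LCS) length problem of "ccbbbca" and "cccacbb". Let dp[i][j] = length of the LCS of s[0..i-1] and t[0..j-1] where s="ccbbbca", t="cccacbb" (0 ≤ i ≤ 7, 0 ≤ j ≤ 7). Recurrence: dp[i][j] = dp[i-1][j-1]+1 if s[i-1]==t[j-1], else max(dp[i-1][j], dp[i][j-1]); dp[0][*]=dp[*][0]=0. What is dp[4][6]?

   ''  c  c  c  a  c  b  b
''  0  0  0  0  0  0  0  0
 c  0  1  1  1  1  1  1  1
 c  0  1  2  2  2  2  2  2
 b  0  1  2  2  2  2  3  3
 b  0  1  2  2  2  2  3  4
 b  0  1  2  2  2  2  3  4
 c  0  1  2  3  3  3  3  4
 a  0  1  2  3  4  4  4  4

3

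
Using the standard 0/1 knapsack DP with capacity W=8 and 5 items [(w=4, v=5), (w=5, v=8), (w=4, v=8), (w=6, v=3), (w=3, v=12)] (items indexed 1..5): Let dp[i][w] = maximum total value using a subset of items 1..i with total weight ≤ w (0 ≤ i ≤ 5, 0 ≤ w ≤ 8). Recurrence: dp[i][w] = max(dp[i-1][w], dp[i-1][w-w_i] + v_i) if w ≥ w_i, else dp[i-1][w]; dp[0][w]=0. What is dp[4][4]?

8

i\w   0   1   2   3   4   5   6   7   8
  0   0   0   0   0   0   0   0   0   0
  1   0   0   0   0   5   5   5   5   5
  2   0   0   0   0   5   8   8   8   8
  3   0   0   0   0   8   8   8   8  13
  4   0   0   0   0   8   8   8   8  13
  5   0   0   0  12  12  12  12  20  20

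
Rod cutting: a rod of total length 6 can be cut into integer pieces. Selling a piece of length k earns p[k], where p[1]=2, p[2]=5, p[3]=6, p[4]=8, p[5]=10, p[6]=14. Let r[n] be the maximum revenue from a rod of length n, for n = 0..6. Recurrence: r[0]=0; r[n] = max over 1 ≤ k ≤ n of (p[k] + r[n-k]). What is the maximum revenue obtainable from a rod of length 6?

15

   n    0    1    2    3    4    5    6
r[n]    0    2    5    7   10   12   15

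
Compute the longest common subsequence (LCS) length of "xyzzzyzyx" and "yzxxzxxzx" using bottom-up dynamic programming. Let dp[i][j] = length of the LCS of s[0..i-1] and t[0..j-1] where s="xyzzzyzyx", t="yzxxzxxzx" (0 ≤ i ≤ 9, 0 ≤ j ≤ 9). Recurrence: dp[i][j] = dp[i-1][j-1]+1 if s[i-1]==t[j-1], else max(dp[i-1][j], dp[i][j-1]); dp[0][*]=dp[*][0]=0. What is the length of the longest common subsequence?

5

   ''  y  z  x  x  z  x  x  z  x
''  0  0  0  0  0  0  0  0  0  0
 x  0  0  0  1  1  1  1  1  1  1
 y  0  1  1  1  1  1  1  1  1  1
 z  0  1  2  2  2  2  2  2  2  2
 z  0  1  2  2  2  3  3  3  3  3
 z  0  1  2  2  2  3  3  3  4  4
 y  0  1  2  2  2  3  3  3  4  4
 z  0  1  2  2  2  3  3  3  4  4
 y  0  1  2  2  2  3  3  3  4  4
 x  0  1  2  3  3  3  4  4  4  5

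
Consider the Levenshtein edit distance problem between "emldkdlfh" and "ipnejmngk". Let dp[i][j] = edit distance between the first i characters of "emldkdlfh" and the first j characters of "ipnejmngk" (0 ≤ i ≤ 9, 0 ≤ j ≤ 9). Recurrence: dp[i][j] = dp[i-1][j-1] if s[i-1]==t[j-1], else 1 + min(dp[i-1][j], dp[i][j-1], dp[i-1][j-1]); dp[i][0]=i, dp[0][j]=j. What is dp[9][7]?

   ''  i  p  n  e  j  m  n  g  k
''  0  1  2  3  4  5  6  7  8  9
 e  1  1  2  3  3  4  5  6  7  8
 m  2  2  2  3  4  4  4  5  6  7
 l  3  3  3  3  4  5  5  5  6  7
 d  4  4  4  4  4  5  6  6  6  7
 k  5  5  5  5  5  5  6  7  7  6
 d  6  6  6  6  6  6  6  7  8  7
 l  7  7  7  7  7  7  7  7  8  8
 f  8  8  8  8  8  8  8  8  8  9
 h  9  9  9  9  9  9  9  9  9  9

9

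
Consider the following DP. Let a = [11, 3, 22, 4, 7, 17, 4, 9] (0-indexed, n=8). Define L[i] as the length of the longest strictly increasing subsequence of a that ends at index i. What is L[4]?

   i    0    1    2    3    4    5    6    7
a[i]   11    3   22    4    7   17    4    9
L[i]    1    1    2    2    3    4    2    4

3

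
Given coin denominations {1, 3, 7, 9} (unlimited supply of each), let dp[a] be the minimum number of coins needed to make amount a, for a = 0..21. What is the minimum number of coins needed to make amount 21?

 a  0  1  2  3  4  5  6  7  8  9 10 11 12 13 14 15 16 17 18 19 20 21
dp  0  1  2  1  2  3  2  1  2  1  2  3  2  3  2  3  2  3  2  3  4  3

3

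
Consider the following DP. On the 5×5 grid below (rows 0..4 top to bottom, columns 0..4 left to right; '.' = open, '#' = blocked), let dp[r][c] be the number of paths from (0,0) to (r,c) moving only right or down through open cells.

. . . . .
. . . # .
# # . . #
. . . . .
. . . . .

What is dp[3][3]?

r\c   0   1   2   3   4
  0   1   1   1   1   1
  1   1   2   3   0   1
  2   0   0   3   3   0
  3   0   0   3   6   6
  4   0   0   3   9  15

6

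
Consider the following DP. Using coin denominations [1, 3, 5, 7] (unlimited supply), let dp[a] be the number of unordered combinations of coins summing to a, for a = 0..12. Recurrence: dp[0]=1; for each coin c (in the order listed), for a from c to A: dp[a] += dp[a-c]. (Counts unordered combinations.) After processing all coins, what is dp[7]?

after  coin     0     1     2     3     4     5     6     7     8     9    10    11    12
          1     1     1     1     1     1     1     1     1     1     1     1     1     1
          3     1     1     1     2     2     2     3     3     3     4     4     4     5
          5     1     1     1     2     2     3     4     4     5     6     7     8     9
          7     1     1     1     2     2     3     4     5     6     7     9    10    12

5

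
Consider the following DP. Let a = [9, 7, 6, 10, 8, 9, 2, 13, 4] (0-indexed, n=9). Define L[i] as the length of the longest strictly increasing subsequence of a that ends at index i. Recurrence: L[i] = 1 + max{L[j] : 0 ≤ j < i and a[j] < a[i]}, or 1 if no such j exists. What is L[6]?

   i    0    1    2    3    4    5    6    7    8
a[i]    9    7    6   10    8    9    2   13    4
L[i]    1    1    1    2    2    3    1    4    2

1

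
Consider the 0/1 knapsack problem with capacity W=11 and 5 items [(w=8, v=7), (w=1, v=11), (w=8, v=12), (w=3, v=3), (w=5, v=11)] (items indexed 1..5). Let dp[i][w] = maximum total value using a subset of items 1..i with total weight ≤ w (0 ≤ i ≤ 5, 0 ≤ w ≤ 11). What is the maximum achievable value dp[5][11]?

25

i\w   0   1   2   3   4   5   6   7   8   9  10  11
  0   0   0   0   0   0   0   0   0   0   0   0   0
  1   0   0   0   0   0   0   0   0   7   7   7   7
  2   0  11  11  11  11  11  11  11  11  18  18  18
  3   0  11  11  11  11  11  11  11  12  23  23  23
  4   0  11  11  11  14  14  14  14  14  23  23  23
  5   0  11  11  11  14  14  22  22  22  25  25  25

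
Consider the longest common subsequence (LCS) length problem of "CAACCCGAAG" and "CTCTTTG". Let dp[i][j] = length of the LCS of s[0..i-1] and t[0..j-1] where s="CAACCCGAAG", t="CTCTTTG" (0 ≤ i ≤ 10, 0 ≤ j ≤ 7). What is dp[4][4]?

   ''  C  T  C  T  T  T  G
''  0  0  0  0  0  0  0  0
 C  0  1  1  1  1  1  1  1
 A  0  1  1  1  1  1  1  1
 A  0  1  1  1  1  1  1  1
 C  0  1  1  2  2  2  2  2
 C  0  1  1  2  2  2  2  2
 C  0  1  1  2  2  2  2  2
 G  0  1  1  2  2  2  2  3
 A  0  1  1  2  2  2  2  3
 A  0  1  1  2  2  2  2  3
 G  0  1  1  2  2  2  2  3

2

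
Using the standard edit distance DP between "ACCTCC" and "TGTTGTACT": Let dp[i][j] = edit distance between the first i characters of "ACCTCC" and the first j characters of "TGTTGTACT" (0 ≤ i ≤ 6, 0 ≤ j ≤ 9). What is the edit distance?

7

   ''  T  G  T  T  G  T  A  C  T
''  0  1  2  3  4  5  6  7  8  9
 A  1  1  2  3  4  5  6  6  7  8
 C  2  2  2  3  4  5  6  7  6  7
 C  3  3  3  3  4  5  6  7  7  7
 T  4  3  4  3  3  4  5  6  7  7
 C  5  4  4  4  4  4  5  6  6  7
 C  6  5  5  5  5  5  5  6  6  7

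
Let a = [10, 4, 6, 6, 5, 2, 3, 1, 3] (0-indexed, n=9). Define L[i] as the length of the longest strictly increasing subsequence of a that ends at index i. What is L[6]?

2

   i    0    1    2    3    4    5    6    7    8
a[i]   10    4    6    6    5    2    3    1    3
L[i]    1    1    2    2    2    1    2    1    2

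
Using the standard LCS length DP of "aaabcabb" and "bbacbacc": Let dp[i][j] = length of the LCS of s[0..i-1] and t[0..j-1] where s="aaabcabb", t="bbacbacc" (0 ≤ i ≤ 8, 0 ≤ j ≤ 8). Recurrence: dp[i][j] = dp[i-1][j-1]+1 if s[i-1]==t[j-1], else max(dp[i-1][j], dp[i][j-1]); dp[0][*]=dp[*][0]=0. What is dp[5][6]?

2

   ''  b  b  a  c  b  a  c  c
''  0  0  0  0  0  0  0  0  0
 a  0  0  0  1  1  1  1  1  1
 a  0  0  0  1  1  1  2  2  2
 a  0  0  0  1  1  1  2  2  2
 b  0  1  1  1  1  2  2  2  2
 c  0  1  1  1  2  2  2  3  3
 a  0  1  1  2  2  2  3  3  3
 b  0  1  2  2  2  3  3  3  3
 b  0  1  2  2  2  3  3  3  3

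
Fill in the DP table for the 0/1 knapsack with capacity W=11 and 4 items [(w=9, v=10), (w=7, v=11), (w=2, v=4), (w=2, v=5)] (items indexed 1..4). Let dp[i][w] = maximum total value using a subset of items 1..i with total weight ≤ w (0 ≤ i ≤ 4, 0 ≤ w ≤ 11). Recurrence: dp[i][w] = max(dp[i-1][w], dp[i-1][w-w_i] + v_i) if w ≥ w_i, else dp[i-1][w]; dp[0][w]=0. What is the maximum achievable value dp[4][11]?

20

i\w   0   1   2   3   4   5   6   7   8   9  10  11
  0   0   0   0   0   0   0   0   0   0   0   0   0
  1   0   0   0   0   0   0   0   0   0  10  10  10
  2   0   0   0   0   0   0   0  11  11  11  11  11
  3   0   0   4   4   4   4   4  11  11  15  15  15
  4   0   0   5   5   9   9   9  11  11  16  16  20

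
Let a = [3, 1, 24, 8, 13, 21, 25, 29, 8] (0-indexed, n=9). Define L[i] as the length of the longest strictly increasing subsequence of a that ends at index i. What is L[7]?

   i    0    1    2    3    4    5    6    7    8
a[i]    3    1   24    8   13   21   25   29    8
L[i]    1    1    2    2    3    4    5    6    2

6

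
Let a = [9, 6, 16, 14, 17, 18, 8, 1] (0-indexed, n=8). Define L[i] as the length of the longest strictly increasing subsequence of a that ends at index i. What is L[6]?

   i    0    1    2    3    4    5    6    7
a[i]    9    6   16   14   17   18    8    1
L[i]    1    1    2    2    3    4    2    1

2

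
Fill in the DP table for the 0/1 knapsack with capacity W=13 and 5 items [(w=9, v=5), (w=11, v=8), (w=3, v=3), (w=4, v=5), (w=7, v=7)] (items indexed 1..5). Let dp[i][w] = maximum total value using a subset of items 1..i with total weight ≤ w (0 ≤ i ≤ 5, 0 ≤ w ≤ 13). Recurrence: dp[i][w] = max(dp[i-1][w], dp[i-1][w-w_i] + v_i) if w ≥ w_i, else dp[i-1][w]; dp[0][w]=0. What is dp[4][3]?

3

i\w   0   1   2   3   4   5   6   7   8   9  10  11  12  13
  0   0   0   0   0   0   0   0   0   0   0   0   0   0   0
  1   0   0   0   0   0   0   0   0   0   5   5   5   5   5
  2   0   0   0   0   0   0   0   0   0   5   5   8   8   8
  3   0   0   0   3   3   3   3   3   3   5   5   8   8   8
  4   0   0   0   3   5   5   5   8   8   8   8   8   8  10
  5   0   0   0   3   5   5   5   8   8   8  10  12  12  12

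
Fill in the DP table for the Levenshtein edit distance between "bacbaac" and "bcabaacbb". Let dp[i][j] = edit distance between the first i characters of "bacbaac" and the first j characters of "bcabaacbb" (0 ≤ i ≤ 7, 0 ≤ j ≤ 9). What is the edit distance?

   ''  b  c  a  b  a  a  c  b  b
''  0  1  2  3  4  5  6  7  8  9
 b  1  0  1  2  3  4  5  6  7  8
 a  2  1  1  1  2  3  4  5  6  7
 c  3  2  1  2  2  3  4  4  5  6
 b  4  3  2  2  2  3  4  5  4  5
 a  5  4  3  2  3  2  3  4  5  5
 a  6  5  4  3  3  3  2  3  4  5
 c  7  6  5  4  4  4  3  2  3  4

4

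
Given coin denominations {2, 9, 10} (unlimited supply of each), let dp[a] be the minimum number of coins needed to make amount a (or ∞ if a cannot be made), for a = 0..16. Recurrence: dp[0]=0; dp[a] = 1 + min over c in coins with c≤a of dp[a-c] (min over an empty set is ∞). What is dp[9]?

 a  0  1  2  3  4  5  6  7  8  9 10 11 12 13 14 15 16
dp  0  -  1  -  2  -  3  -  4  1  1  2  2  3  3  4  4
(- denotes ∞ / unreachable)

1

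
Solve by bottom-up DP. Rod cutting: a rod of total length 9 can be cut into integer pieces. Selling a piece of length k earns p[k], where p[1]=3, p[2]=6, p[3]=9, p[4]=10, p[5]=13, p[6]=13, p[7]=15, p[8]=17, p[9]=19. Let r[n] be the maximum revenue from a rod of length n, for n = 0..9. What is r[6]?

18

   n    0    1    2    3    4    5    6    7    8    9
r[n]    0    3    6    9   12   15   18   21   24   27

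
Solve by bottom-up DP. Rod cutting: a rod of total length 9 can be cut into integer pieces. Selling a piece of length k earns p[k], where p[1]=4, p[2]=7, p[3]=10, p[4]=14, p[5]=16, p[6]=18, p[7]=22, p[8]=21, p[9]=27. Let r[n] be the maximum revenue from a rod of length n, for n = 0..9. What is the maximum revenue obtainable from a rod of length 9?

   n    0    1    2    3    4    5    6    7    8    9
r[n]    0    4    8   12   16   20   24   28   32   36

36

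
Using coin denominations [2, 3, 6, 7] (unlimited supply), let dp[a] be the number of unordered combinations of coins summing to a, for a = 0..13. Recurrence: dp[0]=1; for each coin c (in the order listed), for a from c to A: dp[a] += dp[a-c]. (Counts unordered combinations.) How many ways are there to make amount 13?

after  coin     0     1     2     3     4     5     6     7     8     9    10    11    12    13
          2     1     0     1     0     1     0     1     0     1     0     1     0     1     0
          3     1     0     1     1     1     1     2     1     2     2     2     2     3     2
          6     1     0     1     1     1     1     3     1     3     3     3     3     6     3
          7     1     0     1     1     1     1     3     2     3     4     4     4     7     6

6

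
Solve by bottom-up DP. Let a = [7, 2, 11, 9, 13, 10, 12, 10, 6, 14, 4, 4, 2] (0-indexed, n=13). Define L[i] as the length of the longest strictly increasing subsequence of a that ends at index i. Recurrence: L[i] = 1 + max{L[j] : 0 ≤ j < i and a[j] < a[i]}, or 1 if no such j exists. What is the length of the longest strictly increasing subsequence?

   i    0    1    2    3    4    5    6    7    8    9   10   11   12
a[i]    7    2   11    9   13   10   12   10    6   14    4    4    2
L[i]    1    1    2    2    3    3    4    3    2    5    2    2    1

5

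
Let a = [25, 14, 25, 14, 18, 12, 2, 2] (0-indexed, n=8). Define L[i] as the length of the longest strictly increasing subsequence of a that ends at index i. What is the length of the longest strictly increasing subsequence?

2

   i    0    1    2    3    4    5    6    7
a[i]   25   14   25   14   18   12    2    2
L[i]    1    1    2    1    2    1    1    1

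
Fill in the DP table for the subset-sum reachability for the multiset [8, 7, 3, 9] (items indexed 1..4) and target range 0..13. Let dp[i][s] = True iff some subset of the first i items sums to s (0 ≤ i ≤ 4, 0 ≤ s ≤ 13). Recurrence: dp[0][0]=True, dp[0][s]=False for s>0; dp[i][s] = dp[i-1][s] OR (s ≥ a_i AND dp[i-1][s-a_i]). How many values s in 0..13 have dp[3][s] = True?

6

i\s   0   1   2   3   4   5   6   7   8   9  10  11  12  13
  0   T   F   F   F   F   F   F   F   F   F   F   F   F   F
  1   T   F   F   F   F   F   F   F   T   F   F   F   F   F
  2   T   F   F   F   F   F   F   T   T   F   F   F   F   F
  3   T   F   F   T   F   F   F   T   T   F   T   T   F   F
  4   T   F   F   T   F   F   F   T   T   T   T   T   T   F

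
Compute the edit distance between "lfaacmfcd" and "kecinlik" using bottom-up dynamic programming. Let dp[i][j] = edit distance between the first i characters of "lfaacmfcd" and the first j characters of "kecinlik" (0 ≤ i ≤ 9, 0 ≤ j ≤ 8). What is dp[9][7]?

   ''  k  e  c  i  n  l  i  k
''  0  1  2  3  4  5  6  7  8
 l  1  1  2  3  4  5  5  6  7
 f  2  2  2  3  4  5  6  6  7
 a  3  3  3  3  4  5  6  7  7
 a  4  4  4  4  4  5  6  7  8
 c  5  5  5  4  5  5  6  7  8
 m  6  6  6  5  5  6  6  7  8
 f  7  7  7  6  6  6  7  7  8
 c  8  8  8  7  7  7  7  8  8
 d  9  9  9  8  8  8  8  8  9

8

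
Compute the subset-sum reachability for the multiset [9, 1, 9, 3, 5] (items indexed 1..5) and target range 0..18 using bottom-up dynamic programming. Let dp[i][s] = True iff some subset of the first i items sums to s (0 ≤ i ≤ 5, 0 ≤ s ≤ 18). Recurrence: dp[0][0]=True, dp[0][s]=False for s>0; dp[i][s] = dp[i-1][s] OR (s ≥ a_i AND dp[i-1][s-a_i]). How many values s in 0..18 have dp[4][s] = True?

9

i\s   0   1   2   3   4   5   6   7   8   9  10  11  12  13  14  15  16  17  18
  0   T   F   F   F   F   F   F   F   F   F   F   F   F   F   F   F   F   F   F
  1   T   F   F   F   F   F   F   F   F   T   F   F   F   F   F   F   F   F   F
  2   T   T   F   F   F   F   F   F   F   T   T   F   F   F   F   F   F   F   F
  3   T   T   F   F   F   F   F   F   F   T   T   F   F   F   F   F   F   F   T
  4   T   T   F   T   T   F   F   F   F   T   T   F   T   T   F   F   F   F   T
  5   T   T   F   T   T   T   T   F   T   T   T   F   T   T   T   T   F   T   T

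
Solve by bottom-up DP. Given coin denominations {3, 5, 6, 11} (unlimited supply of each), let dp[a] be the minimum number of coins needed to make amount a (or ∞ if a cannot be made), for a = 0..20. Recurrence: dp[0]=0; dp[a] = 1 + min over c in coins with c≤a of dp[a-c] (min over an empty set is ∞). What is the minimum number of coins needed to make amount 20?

 a  0  1  2  3  4  5  6  7  8  9 10 11 12 13 14 15 16 17 18 19 20
dp  0  -  -  1  -  1  1  -  2  2  2  1  2  3  2  3  2  2  3  3  3
(- denotes ∞ / unreachable)

3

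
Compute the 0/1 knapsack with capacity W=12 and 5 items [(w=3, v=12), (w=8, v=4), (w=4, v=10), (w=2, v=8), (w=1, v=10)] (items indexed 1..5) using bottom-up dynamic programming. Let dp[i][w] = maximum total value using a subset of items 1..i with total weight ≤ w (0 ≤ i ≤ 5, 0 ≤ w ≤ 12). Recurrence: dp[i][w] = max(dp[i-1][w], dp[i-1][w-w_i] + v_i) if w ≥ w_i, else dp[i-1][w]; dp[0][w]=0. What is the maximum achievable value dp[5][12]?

i\w   0   1   2   3   4   5   6   7   8   9  10  11  12
  0   0   0   0   0   0   0   0   0   0   0   0   0   0
  1   0   0   0  12  12  12  12  12  12  12  12  12  12
  2   0   0   0  12  12  12  12  12  12  12  12  16  16
  3   0   0   0  12  12  12  12  22  22  22  22  22  22
  4   0   0   8  12  12  20  20  22  22  30  30  30  30
  5   0  10  10  18  22  22  30  30  32  32  40  40  40

40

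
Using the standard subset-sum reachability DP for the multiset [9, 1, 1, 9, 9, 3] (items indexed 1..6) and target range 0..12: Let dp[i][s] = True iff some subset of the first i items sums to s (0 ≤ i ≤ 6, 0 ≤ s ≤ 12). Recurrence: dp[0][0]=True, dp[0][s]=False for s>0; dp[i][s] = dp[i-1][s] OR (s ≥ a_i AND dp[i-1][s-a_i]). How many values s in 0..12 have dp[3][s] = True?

i\s   0   1   2   3   4   5   6   7   8   9  10  11  12
  0   T   F   F   F   F   F   F   F   F   F   F   F   F
  1   T   F   F   F   F   F   F   F   F   T   F   F   F
  2   T   T   F   F   F   F   F   F   F   T   T   F   F
  3   T   T   T   F   F   F   F   F   F   T   T   T   F
  4   T   T   T   F   F   F   F   F   F   T   T   T   F
  5   T   T   T   F   F   F   F   F   F   T   T   T   F
  6   T   T   T   T   T   T   F   F   F   T   T   T   T

6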